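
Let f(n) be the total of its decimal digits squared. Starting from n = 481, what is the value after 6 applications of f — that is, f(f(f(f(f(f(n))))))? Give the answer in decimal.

481 → 4² + 8² + 1² = 81
81 → 8² + 1² = 65
65 → 6² + 5² = 61
61 → 6² + 1² = 37
37 → 3² + 7² = 58
58 → 5² + 8² = 89

89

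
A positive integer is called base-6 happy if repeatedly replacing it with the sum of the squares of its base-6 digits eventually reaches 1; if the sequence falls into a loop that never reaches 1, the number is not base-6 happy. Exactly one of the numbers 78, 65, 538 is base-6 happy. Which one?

78: 78 → 5 → 25 → 17 → 29 → 41 → 26 → 20 → 13 → 5  — repeats 5 (not base-6 happy)
65: 65 → 42 → 2 → 4 → 16 → 20 → 13 → 5 → 25 → 17 → 29 → 41 → 26 → 20  — repeats 20 (not base-6 happy)
538: 538 → 49 → 6 → 1  — reaches 1 (base-6 happy)

538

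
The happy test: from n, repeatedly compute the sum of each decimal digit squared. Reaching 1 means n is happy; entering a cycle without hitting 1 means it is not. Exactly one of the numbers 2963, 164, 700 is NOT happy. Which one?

2963: 2963 → 130 → 10 → 1  — reaches 1 (happy)
164: 164 → 53 → 34 → 25 → 29 → 85 → 89 → 145 → 42 → 20 → 4 → 16 → 37 → 58 → 89  — repeats 89 (not happy)
700: 700 → 49 → 97 → 130 → 10 → 1  — reaches 1 (happy)

164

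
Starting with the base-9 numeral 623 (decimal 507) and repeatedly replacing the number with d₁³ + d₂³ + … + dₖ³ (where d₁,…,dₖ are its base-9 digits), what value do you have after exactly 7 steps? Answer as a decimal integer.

507 = (6,2,3)_9 → 6³ + 2³ + 3³ = 216 + 8 + 27 = 251
251 = (3,0,8)_9 → 3³ + 0³ + 8³ = 27 + 0 + 512 = 539
539 = (6,5,8)_9 → 6³ + 5³ + 8³ = 216 + 125 + 512 = 853
853 = (1,1,4,7)_9 → 1³ + 1³ + 4³ + 7³ = 1 + 1 + 64 + 343 = 409
409 = (5,0,4)_9 → 5³ + 0³ + 4³ = 125 + 0 + 64 = 189
189 = (2,3,0)_9 → 2³ + 3³ + 0³ = 8 + 27 + 0 = 35
35 = (3,8)_9 → 3³ + 8³ = 27 + 512 = 539

539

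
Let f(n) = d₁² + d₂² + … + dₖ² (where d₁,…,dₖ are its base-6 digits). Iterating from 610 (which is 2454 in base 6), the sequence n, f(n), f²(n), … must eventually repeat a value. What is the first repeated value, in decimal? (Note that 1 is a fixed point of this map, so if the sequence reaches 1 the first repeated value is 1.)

610 = (2,4,5,4)_6 → 2² + 4² + 5² + 4² = 4 + 16 + 25 + 16 = 61
61 = (1,4,1)_6 → 1² + 4² + 1² = 1 + 16 + 1 = 18
18 = (3,0)_6 → 3² + 0² = 9 + 0 = 9
9 = (1,3)_6 → 1² + 3² = 1 + 9 = 10
10 = (1,4)_6 → 1² + 4² = 1 + 16 = 17
17 = (2,5)_6 → 2² + 5² = 4 + 25 = 29
29 = (4,5)_6 → 4² + 5² = 16 + 25 = 41
41 = (1,0,5)_6 → 1² + 0² + 5² = 1 + 0 + 25 = 26
26 = (4,2)_6 → 4² + 2² = 16 + 4 = 20
20 = (3,2)_6 → 3² + 2² = 9 + 4 = 13
13 = (2,1)_6 → 2² + 1² = 4 + 1 = 5
5 = (5)_6 → 5² = 25
25 = (4,1)_6 → 4² + 1² = 16 + 1 = 17  — 17 already appeared earlier.

17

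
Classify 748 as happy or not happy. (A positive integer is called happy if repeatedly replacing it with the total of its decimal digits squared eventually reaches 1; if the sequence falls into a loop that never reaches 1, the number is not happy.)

happy

748 → 7² + 4² + 8² = 49 + 16 + 64 = 129
129 → 1² + 2² + 9² = 1 + 4 + 81 = 86
86 → 8² + 6² = 64 + 36 = 100
100 → 1² + 0² + 0² = 1 + 0 + 0 = 1  — reached 1.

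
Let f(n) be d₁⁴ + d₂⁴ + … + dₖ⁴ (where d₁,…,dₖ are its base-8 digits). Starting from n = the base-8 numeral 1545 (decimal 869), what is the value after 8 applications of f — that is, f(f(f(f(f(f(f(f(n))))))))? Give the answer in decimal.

32

869 = (1,5,4,5)_8 → 1⁴ + 5⁴ + 4⁴ + 5⁴ = 1 + 625 + 256 + 625 = 1507
1507 = (2,7,4,3)_8 → 2⁴ + 7⁴ + 4⁴ + 3⁴ = 16 + 2401 + 256 + 81 = 2754
2754 = (5,3,0,2)_8 → 5⁴ + 3⁴ + 0⁴ + 2⁴ = 625 + 81 + 0 + 16 = 722
722 = (1,3,2,2)_8 → 1⁴ + 3⁴ + 2⁴ + 2⁴ = 1 + 81 + 16 + 16 = 114
114 = (1,6,2)_8 → 1⁴ + 6⁴ + 2⁴ = 1 + 1296 + 16 = 1313
1313 = (2,4,4,1)_8 → 2⁴ + 4⁴ + 4⁴ + 1⁴ = 16 + 256 + 256 + 1 = 529
529 = (1,0,2,1)_8 → 1⁴ + 0⁴ + 2⁴ + 1⁴ = 1 + 0 + 16 + 1 = 18
18 = (2,2)_8 → 2⁴ + 2⁴ = 16 + 16 = 32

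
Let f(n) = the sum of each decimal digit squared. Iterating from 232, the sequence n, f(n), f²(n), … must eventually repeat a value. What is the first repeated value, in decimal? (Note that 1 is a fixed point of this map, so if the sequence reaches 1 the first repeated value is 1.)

232 → 2² + 3² + 2² = 17
17 → 1² + 7² = 50
50 → 5² + 0² = 25
25 → 2² + 5² = 29
29 → 2² + 9² = 85
85 → 8² + 5² = 89
89 → 8² + 9² = 145
145 → 1² + 4² + 5² = 42
42 → 4² + 2² = 20
20 → 2² + 0² = 4
4 → 4² = 16
16 → 1² + 6² = 37
37 → 3² + 7² = 58
58 → 5² + 8² = 89  — 89 already appeared earlier.

89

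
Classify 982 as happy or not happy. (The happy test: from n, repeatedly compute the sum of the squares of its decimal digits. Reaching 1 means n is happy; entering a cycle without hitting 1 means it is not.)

not happy

982 → 9² + 8² + 2² = 149
149 → 1² + 4² + 9² = 98
98 → 9² + 8² = 145
145 → 1² + 4² + 5² = 42
42 → 4² + 2² = 20
20 → 2² + 0² = 4
4 → 4² = 16
16 → 1² + 6² = 37
37 → 3² + 7² = 58
58 → 5² + 8² = 89
89 → 8² + 9² = 145  — 145 already seen; the sequence cycles without reaching 1.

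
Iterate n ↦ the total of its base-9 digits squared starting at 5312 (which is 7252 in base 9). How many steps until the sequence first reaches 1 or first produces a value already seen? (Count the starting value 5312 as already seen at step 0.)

5312 = (7,2,5,2)_9 → 7² + 2² + 5² + 2² = 82
82 = (1,0,1)_9 → 1² + 0² + 1² = 2
2 = (2)_9 → 2² = 4
4 = (4)_9 → 4² = 16
16 = (1,7)_9 → 1² + 7² = 50
50 = (5,5)_9 → 5² + 5² = 50  — 50 repeats.
That took 6 steps.

6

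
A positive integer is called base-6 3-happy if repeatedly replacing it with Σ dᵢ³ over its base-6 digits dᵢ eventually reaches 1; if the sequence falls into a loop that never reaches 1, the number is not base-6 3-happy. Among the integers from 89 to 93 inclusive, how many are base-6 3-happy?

89: 89 → 141 → 179 → 314 → 81 → 36 → 1  (reaches 1)
90: 90 → 35 → 250 → 190 → 190  (repeats 190)
91: 91 → 36 → 1  (reaches 1)
92: 92 → 43 → 3 → 27 → 91 → 36 → 1  (reaches 1)
93: 93 → 62 → 73 → 9 → 28 → 128 → 62  (repeats 62)
base-6 3-happy: 89, 91, 92

3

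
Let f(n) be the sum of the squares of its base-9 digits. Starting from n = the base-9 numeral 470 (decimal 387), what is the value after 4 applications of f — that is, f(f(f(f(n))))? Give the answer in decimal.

387 = (4,7,0)_9 → 4² + 7² + 0² = 16 + 49 + 0 = 65
65 = (7,2)_9 → 7² + 2² = 49 + 4 = 53
53 = (5,8)_9 → 5² + 8² = 25 + 64 = 89
89 = (1,0,8)_9 → 1² + 0² + 8² = 1 + 0 + 64 = 65

65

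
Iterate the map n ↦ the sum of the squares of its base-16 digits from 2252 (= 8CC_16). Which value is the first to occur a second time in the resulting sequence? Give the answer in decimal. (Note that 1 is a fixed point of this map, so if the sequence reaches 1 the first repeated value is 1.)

2252 = (8,12,12)_16 → 8² + 12² + 12² = 64 + 144 + 144 = 352
352 = (1,6,0)_16 → 1² + 6² + 0² = 1 + 36 + 0 = 37
37 = (2,5)_16 → 2² + 5² = 4 + 25 = 29
29 = (1,13)_16 → 1² + 13² = 1 + 169 = 170
170 = (10,10)_16 → 10² + 10² = 100 + 100 = 200
200 = (12,8)_16 → 12² + 8² = 144 + 64 = 208
208 = (13,0)_16 → 13² + 0² = 169 + 0 = 169
169 = (10,9)_16 → 10² + 9² = 100 + 81 = 181
181 = (11,5)_16 → 11² + 5² = 121 + 25 = 146
146 = (9,2)_16 → 9² + 2² = 81 + 4 = 85
85 = (5,5)_16 → 5² + 5² = 25 + 25 = 50
50 = (3,2)_16 → 3² + 2² = 9 + 4 = 13
13 = (13)_16 → 13² = 169  — 169 already appeared earlier.

169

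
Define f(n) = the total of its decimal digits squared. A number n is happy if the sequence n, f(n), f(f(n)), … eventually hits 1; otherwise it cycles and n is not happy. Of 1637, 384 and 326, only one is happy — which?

1637: 1637 → 95 → 106 → 37 → 58 → 89 → 145 → 42 → 20 → 4 → 16 → 37  — repeats 37 (not happy)
384: 384 → 89 → 145 → 42 → 20 → 4 → 16 → 37 → 58 → 89  — repeats 89 (not happy)
326: 326 → 49 → 97 → 130 → 10 → 1  — reaches 1 (happy)

326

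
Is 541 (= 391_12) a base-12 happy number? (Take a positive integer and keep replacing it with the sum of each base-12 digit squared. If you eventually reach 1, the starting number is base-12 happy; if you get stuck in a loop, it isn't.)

not base-12 happy

541 = (3,9,1)_12 → 91
91 = (7,7)_12 → 98
98 = (8,2)_12 → 68
68 = (5,8)_12 → 89
89 = (7,5)_12 → 74
74 = (6,2)_12 → 40
40 = (3,4)_12 → 25
25 = (2,1)_12 → 5
5 = (5)_12 → 25  — 25 already seen; the sequence cycles without reaching 1.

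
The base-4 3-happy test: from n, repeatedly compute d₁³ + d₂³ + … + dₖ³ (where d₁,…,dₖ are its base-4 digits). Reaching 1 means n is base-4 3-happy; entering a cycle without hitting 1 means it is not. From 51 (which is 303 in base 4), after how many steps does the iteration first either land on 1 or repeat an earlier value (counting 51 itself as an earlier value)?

4

51 = (3,0,3)_4 → 3³ + 0³ + 3³ = 54
54 = (3,1,2)_4 → 3³ + 1³ + 2³ = 36
36 = (2,1,0)_4 → 2³ + 1³ + 0³ = 9
9 = (2,1)_4 → 2³ + 1³ = 9  — 9 repeats.
That took 4 steps.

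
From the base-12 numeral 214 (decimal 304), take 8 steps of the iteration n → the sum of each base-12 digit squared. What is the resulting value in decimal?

304 = (2,1,4)_12 → 2² + 1² + 4² = 21
21 = (1,9)_12 → 1² + 9² = 82
82 = (6,10)_12 → 6² + 10² = 136
136 = (11,4)_12 → 11² + 4² = 137
137 = (11,5)_12 → 11² + 5² = 146
146 = (1,0,2)_12 → 1² + 0² + 2² = 5
5 = (5)_12 → 5² = 25
25 = (2,1)_12 → 2² + 1² = 5

5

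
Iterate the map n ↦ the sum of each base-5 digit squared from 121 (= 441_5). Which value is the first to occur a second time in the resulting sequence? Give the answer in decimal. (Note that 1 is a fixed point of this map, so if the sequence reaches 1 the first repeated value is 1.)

1

121 = (4,4,1)_5 → 4² + 4² + 1² = 33
33 = (1,1,3)_5 → 1² + 1² + 3² = 11
11 = (2,1)_5 → 2² + 1² = 5
5 = (1,0)_5 → 1² + 0² = 1  — reached the fixed point 1.
1 → 1, so 1 is the first repeated value.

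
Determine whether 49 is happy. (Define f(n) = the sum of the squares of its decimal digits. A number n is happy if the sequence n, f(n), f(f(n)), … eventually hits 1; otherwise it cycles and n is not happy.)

49 → 4² + 9² = 97
97 → 9² + 7² = 130
130 → 1² + 3² + 0² = 10
10 → 1² + 0² = 1  — reached 1.

happy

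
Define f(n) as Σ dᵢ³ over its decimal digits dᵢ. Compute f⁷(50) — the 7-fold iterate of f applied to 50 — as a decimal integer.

371

50 → 5³ + 0³ = 125 + 0 = 125
125 → 1³ + 2³ + 5³ = 1 + 8 + 125 = 134
134 → 1³ + 3³ + 4³ = 1 + 27 + 64 = 92
92 → 9³ + 2³ = 729 + 8 = 737
737 → 7³ + 3³ + 7³ = 343 + 27 + 343 = 713
713 → 7³ + 1³ + 3³ = 343 + 1 + 27 = 371
371 → 3³ + 7³ + 1³ = 27 + 343 + 1 = 371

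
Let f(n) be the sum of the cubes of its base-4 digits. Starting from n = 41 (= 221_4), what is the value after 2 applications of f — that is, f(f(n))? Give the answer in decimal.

41 = (2,2,1)_4 → 2³ + 2³ + 1³ = 8 + 8 + 1 = 17
17 = (1,0,1)_4 → 1³ + 0³ + 1³ = 1 + 0 + 1 = 2

2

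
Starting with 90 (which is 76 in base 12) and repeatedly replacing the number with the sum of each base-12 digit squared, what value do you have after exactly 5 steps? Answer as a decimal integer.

50

90 = (7,6)_12 → 85
85 = (7,1)_12 → 50
50 = (4,2)_12 → 20
20 = (1,8)_12 → 65
65 = (5,5)_12 → 50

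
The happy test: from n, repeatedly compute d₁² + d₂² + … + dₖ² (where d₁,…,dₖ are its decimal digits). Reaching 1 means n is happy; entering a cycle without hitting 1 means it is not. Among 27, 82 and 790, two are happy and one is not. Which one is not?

27: 27 → 53 → 34 → 25 → 29 → 85 → 89 → 145 → 42 → 20 → 4 → 16 → 37 → 58 → 89  — repeats 89 (not happy)
82: 82 → 68 → 100 → 1  — reaches 1 (happy)
790: 790 → 130 → 10 → 1  — reaches 1 (happy)

27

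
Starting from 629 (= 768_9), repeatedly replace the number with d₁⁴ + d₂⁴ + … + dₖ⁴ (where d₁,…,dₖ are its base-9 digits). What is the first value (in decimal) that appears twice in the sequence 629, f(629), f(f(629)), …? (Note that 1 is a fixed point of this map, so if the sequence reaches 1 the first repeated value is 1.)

1

629 = (7,6,8)_9 → 7⁴ + 6⁴ + 8⁴ = 2401 + 1296 + 4096 = 7793
7793 = (1,1,6,1,8)_9 → 1⁴ + 1⁴ + 6⁴ + 1⁴ + 8⁴ = 1 + 1 + 1296 + 1 + 4096 = 5395
5395 = (7,3,5,4)_9 → 7⁴ + 3⁴ + 5⁴ + 4⁴ = 2401 + 81 + 625 + 256 = 3363
3363 = (4,5,4,6)_9 → 4⁴ + 5⁴ + 4⁴ + 6⁴ = 256 + 625 + 256 + 1296 = 2433
2433 = (3,3,0,3)_9 → 3⁴ + 3⁴ + 0⁴ + 3⁴ = 81 + 81 + 0 + 81 = 243
243 = (3,0,0)_9 → 3⁴ + 0⁴ + 0⁴ = 81 + 0 + 0 = 81
81 = (1,0,0)_9 → 1⁴ + 0⁴ + 0⁴ = 1 + 0 + 0 = 1  — reached the fixed point 1.
1 → 1, so 1 is the first repeated value.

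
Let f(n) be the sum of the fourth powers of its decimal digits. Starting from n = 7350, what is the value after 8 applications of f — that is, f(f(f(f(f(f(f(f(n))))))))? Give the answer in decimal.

882

7350 → 7⁴ + 3⁴ + 5⁴ + 0⁴ = 2401 + 81 + 625 + 0 = 3107
3107 → 3⁴ + 1⁴ + 0⁴ + 7⁴ = 81 + 1 + 0 + 2401 = 2483
2483 → 2⁴ + 4⁴ + 8⁴ + 3⁴ = 16 + 256 + 4096 + 81 = 4449
4449 → 4⁴ + 4⁴ + 4⁴ + 9⁴ = 256 + 256 + 256 + 6561 = 7329
7329 → 7⁴ + 3⁴ + 2⁴ + 9⁴ = 2401 + 81 + 16 + 6561 = 9059
9059 → 9⁴ + 0⁴ + 5⁴ + 9⁴ = 6561 + 0 + 625 + 6561 = 13747
13747 → 1⁴ + 3⁴ + 7⁴ + 4⁴ + 7⁴ = 1 + 81 + 2401 + 256 + 2401 = 5140
5140 → 5⁴ + 1⁴ + 4⁴ + 0⁴ = 625 + 1 + 256 + 0 = 882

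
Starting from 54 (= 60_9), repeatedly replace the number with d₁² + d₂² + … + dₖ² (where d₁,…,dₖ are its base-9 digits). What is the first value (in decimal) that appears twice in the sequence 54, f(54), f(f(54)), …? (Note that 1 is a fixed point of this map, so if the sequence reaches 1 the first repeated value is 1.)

50

54 = (6,0)_9 → 6² + 0² = 36 + 0 = 36
36 = (4,0)_9 → 4² + 0² = 16 + 0 = 16
16 = (1,7)_9 → 1² + 7² = 1 + 49 = 50
50 = (5,5)_9 → 5² + 5² = 25 + 25 = 50  — 50 already appeared earlier.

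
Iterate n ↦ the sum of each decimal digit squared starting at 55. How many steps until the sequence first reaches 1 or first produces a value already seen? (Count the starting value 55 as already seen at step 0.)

55 → 5² + 5² = 50
50 → 5² + 0² = 25
25 → 2² + 5² = 29
29 → 2² + 9² = 85
85 → 8² + 5² = 89
89 → 8² + 9² = 145
145 → 1² + 4² + 5² = 42
42 → 4² + 2² = 20
20 → 2² + 0² = 4
4 → 4² = 16
16 → 1² + 6² = 37
37 → 3² + 7² = 58
58 → 5² + 8² = 89  — 89 repeats.
That took 13 steps.

13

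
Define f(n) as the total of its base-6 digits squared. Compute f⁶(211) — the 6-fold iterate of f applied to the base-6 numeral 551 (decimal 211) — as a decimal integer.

17

211 = (5,5,1)_6 → 5² + 5² + 1² = 51
51 = (1,2,3)_6 → 1² + 2² + 3² = 14
14 = (2,2)_6 → 2² + 2² = 8
8 = (1,2)_6 → 1² + 2² = 5
5 = (5)_6 → 5² = 25
25 = (4,1)_6 → 4² + 1² = 17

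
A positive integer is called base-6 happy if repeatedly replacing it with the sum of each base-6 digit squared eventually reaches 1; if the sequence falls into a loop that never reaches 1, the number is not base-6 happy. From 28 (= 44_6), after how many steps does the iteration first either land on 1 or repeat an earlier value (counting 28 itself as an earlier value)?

10

28 = (4,4)_6 → 4² + 4² = 16 + 16 = 32
32 = (5,2)_6 → 5² + 2² = 25 + 4 = 29
29 = (4,5)_6 → 4² + 5² = 16 + 25 = 41
41 = (1,0,5)_6 → 1² + 0² + 5² = 1 + 0 + 25 = 26
26 = (4,2)_6 → 4² + 2² = 16 + 4 = 20
20 = (3,2)_6 → 3² + 2² = 9 + 4 = 13
13 = (2,1)_6 → 2² + 1² = 4 + 1 = 5
5 = (5)_6 → 5² = 25
25 = (4,1)_6 → 4² + 1² = 16 + 1 = 17
17 = (2,5)_6 → 2² + 5² = 4 + 25 = 29  — 29 repeats.
That took 10 steps.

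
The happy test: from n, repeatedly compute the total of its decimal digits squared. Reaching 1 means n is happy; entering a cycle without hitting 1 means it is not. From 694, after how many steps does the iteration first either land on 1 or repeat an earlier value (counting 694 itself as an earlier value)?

6

694 → 6² + 9² + 4² = 36 + 81 + 16 = 133
133 → 1² + 3² + 3² = 1 + 9 + 9 = 19
19 → 1² + 9² = 1 + 81 = 82
82 → 8² + 2² = 64 + 4 = 68
68 → 6² + 8² = 36 + 64 = 100
100 → 1² + 0² + 0² = 1 + 0 + 0 = 1  — reached 1.
That took 6 steps.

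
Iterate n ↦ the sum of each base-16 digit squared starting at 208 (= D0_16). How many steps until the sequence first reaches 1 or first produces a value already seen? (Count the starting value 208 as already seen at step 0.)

7

208 = (13,0)_16 → 169
169 = (10,9)_16 → 181
181 = (11,5)_16 → 146
146 = (9,2)_16 → 85
85 = (5,5)_16 → 50
50 = (3,2)_16 → 13
13 = (13)_16 → 169  — 169 repeats.
That took 7 steps.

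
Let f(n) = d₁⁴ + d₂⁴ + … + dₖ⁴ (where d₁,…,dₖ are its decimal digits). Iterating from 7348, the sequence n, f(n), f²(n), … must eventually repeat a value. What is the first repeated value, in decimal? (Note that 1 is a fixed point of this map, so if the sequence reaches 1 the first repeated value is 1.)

7348 → 7⁴ + 3⁴ + 4⁴ + 8⁴ = 6834
6834 → 6⁴ + 8⁴ + 3⁴ + 4⁴ = 5729
5729 → 5⁴ + 7⁴ + 2⁴ + 9⁴ = 9603
9603 → 9⁴ + 6⁴ + 0⁴ + 3⁴ = 7938
7938 → 7⁴ + 9⁴ + 3⁴ + 8⁴ = 13139
13139 → 1⁴ + 3⁴ + 1⁴ + 3⁴ + 9⁴ = 6725
6725 → 6⁴ + 7⁴ + 2⁴ + 5⁴ = 4338
4338 → 4⁴ + 3⁴ + 3⁴ + 8⁴ = 4514
4514 → 4⁴ + 5⁴ + 1⁴ + 4⁴ = 1138
1138 → 1⁴ + 1⁴ + 3⁴ + 8⁴ = 4179
4179 → 4⁴ + 1⁴ + 7⁴ + 9⁴ = 9219
9219 → 9⁴ + 2⁴ + 1⁴ + 9⁴ = 13139  — 13139 already appeared earlier.

13139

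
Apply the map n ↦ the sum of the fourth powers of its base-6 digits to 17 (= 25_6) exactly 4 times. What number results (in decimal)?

17 = (2,5)_6 → 2⁴ + 5⁴ = 641
641 = (2,5,4,5)_6 → 2⁴ + 5⁴ + 4⁴ + 5⁴ = 1522
1522 = (1,1,0,1,4)_6 → 1⁴ + 1⁴ + 0⁴ + 1⁴ + 4⁴ = 259
259 = (1,1,1,1)_6 → 1⁴ + 1⁴ + 1⁴ + 1⁴ = 4

4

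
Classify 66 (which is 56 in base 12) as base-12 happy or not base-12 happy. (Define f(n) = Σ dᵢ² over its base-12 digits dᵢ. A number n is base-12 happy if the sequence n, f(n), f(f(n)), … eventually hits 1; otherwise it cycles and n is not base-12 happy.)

66 = (5,6)_12 → 5² + 6² = 25 + 36 = 61
61 = (5,1)_12 → 5² + 1² = 25 + 1 = 26
26 = (2,2)_12 → 2² + 2² = 4 + 4 = 8
8 = (8)_12 → 8² = 64
64 = (5,4)_12 → 5² + 4² = 25 + 16 = 41
41 = (3,5)_12 → 3² + 5² = 9 + 25 = 34
34 = (2,10)_12 → 2² + 10² = 4 + 100 = 104
104 = (8,8)_12 → 8² + 8² = 64 + 64 = 128
128 = (10,8)_12 → 10² + 8² = 100 + 64 = 164
164 = (1,1,8)_12 → 1² + 1² + 8² = 1 + 1 + 64 = 66  — 66 already seen; the sequence cycles without reaching 1.

not base-12 happy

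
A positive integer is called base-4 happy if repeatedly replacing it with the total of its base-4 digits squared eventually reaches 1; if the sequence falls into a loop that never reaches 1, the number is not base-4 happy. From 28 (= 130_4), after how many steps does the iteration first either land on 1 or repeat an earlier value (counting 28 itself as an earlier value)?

28 = (1,3,0)_4 → 1² + 3² + 0² = 10
10 = (2,2)_4 → 2² + 2² = 8
8 = (2,0)_4 → 2² + 0² = 4
4 = (1,0)_4 → 1² + 0² = 1  — reached 1.
That took 4 steps.

4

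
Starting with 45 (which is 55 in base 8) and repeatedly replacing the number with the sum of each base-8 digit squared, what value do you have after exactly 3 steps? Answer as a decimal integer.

45 = (5,5)_8 → 50
50 = (6,2)_8 → 40
40 = (5,0)_8 → 25

25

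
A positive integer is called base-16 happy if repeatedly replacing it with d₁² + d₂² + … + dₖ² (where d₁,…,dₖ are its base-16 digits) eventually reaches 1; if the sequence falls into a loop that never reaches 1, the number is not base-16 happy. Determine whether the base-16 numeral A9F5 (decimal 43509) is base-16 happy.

43509 = (10,9,15,5)_16 → 10² + 9² + 15² + 5² = 100 + 81 + 225 + 25 = 431
431 = (1,10,15)_16 → 1² + 10² + 15² = 1 + 100 + 225 = 326
326 = (1,4,6)_16 → 1² + 4² + 6² = 1 + 16 + 36 = 53
53 = (3,5)_16 → 3² + 5² = 9 + 25 = 34
34 = (2,2)_16 → 2² + 2² = 4 + 4 = 8
8 = (8)_16 → 8² = 64
64 = (4,0)_16 → 4² + 0² = 16 + 0 = 16
16 = (1,0)_16 → 1² + 0² = 1 + 0 = 1  — reached 1.

base-16 happy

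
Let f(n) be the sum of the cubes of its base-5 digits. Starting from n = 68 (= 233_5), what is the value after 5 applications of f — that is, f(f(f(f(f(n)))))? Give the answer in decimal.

68 = (2,3,3)_5 → 2³ + 3³ + 3³ = 62
62 = (2,2,2)_5 → 2³ + 2³ + 2³ = 24
24 = (4,4)_5 → 4³ + 4³ = 128
128 = (1,0,0,3)_5 → 1³ + 0³ + 0³ + 3³ = 28
28 = (1,0,3)_5 → 1³ + 0³ + 3³ = 28

28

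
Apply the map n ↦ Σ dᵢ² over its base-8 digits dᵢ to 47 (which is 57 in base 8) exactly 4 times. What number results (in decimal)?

47 = (5,7)_8 → 5² + 7² = 74
74 = (1,1,2)_8 → 1² + 1² + 2² = 6
6 = (6)_8 → 6² = 36
36 = (4,4)_8 → 4² + 4² = 32

32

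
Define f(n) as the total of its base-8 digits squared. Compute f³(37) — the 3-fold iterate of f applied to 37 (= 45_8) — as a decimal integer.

37 = (4,5)_8 → 4² + 5² = 16 + 25 = 41
41 = (5,1)_8 → 5² + 1² = 25 + 1 = 26
26 = (3,2)_8 → 3² + 2² = 9 + 4 = 13

13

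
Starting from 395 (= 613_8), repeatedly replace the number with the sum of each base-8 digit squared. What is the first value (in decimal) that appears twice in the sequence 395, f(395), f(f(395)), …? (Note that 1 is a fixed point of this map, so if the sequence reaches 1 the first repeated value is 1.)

16

395 = (6,1,3)_8 → 6² + 1² + 3² = 36 + 1 + 9 = 46
46 = (5,6)_8 → 5² + 6² = 25 + 36 = 61
61 = (7,5)_8 → 7² + 5² = 49 + 25 = 74
74 = (1,1,2)_8 → 1² + 1² + 2² = 1 + 1 + 4 = 6
6 = (6)_8 → 6² = 36
36 = (4,4)_8 → 4² + 4² = 16 + 16 = 32
32 = (4,0)_8 → 4² + 0² = 16 + 0 = 16
16 = (2,0)_8 → 2² + 0² = 4 + 0 = 4
4 = (4)_8 → 4² = 16  — 16 already appeared earlier.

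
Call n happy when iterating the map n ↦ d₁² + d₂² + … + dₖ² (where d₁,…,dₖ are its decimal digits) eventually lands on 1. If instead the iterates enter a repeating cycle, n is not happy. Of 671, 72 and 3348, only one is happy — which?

671

671: 671 → 86 → 100 → 1  — reaches 1 (happy)
72: 72 → 53 → 34 → 25 → 29 → 85 → 89 → 145 → 42 → 20 → 4 → 16 → 37 → 58 → 89  — repeats 89 (not happy)
3348: 3348 → 98 → 145 → 42 → 20 → 4 → 16 → 37 → 58 → 89 → 145  — repeats 145 (not happy)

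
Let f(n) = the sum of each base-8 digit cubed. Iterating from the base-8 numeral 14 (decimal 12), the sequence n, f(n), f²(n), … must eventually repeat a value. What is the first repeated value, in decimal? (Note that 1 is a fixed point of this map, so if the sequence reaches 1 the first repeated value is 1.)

1

12 = (1,4)_8 → 65
65 = (1,0,1)_8 → 2
2 = (2)_8 → 8
8 = (1,0)_8 → 1  — reached the fixed point 1.
1 → 1, so 1 is the first repeated value.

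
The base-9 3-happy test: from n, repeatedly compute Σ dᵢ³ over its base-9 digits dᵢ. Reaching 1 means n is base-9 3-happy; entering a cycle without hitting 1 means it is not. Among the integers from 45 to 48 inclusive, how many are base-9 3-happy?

1

45: 45 → 125 → 577 → 345 → 99 → 9 → 1  — base-9 3-happy
46: 46 → 126 → 126  — not base-9 3-happy
47: 47 → 133 → 469 → 469  — not base-9 3-happy
48: 48 → 152 → 856 → 128 → 134 → 638 → 1198 → 470 → 476 → 980 → 540 → 432 → 152  — not base-9 3-happy
base-9 3-happy: 45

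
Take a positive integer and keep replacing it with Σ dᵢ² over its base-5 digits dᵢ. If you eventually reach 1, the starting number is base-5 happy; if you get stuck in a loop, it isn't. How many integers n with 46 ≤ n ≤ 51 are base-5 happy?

46: 46 → 18 → 18  — not base-5 happy
47: 47 → 21 → 17 → 13 → 13  — not base-5 happy
48: 48 → 26 → 2 → 4 → 16 → 10 → 4  — not base-5 happy
49: 49 → 33 → 11 → 5 → 1  — base-5 happy
50: 50 → 4 → 16 → 10 → 4  — not base-5 happy
51: 51 → 5 → 1  — base-5 happy
base-5 happy: 49, 51

2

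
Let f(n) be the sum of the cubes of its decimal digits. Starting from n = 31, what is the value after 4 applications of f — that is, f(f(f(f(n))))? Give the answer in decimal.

55

31 → 3³ + 1³ = 28
28 → 2³ + 8³ = 520
520 → 5³ + 2³ + 0³ = 133
133 → 1³ + 3³ + 3³ = 55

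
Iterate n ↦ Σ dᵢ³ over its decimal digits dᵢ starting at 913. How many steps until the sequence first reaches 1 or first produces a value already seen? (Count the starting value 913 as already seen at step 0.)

913 → 9³ + 1³ + 3³ = 757
757 → 7³ + 5³ + 7³ = 811
811 → 8³ + 1³ + 1³ = 514
514 → 5³ + 1³ + 4³ = 190
190 → 1³ + 9³ + 0³ = 730
730 → 7³ + 3³ + 0³ = 370
370 → 3³ + 7³ + 0³ = 370  — 370 repeats.
That took 7 steps.

7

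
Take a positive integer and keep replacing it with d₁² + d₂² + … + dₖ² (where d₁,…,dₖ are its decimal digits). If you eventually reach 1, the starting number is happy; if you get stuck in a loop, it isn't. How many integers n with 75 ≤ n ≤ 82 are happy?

75: 75 → 74 → 65 → 61 → 37 → 58 → 89 → 145 → 42 → 20 → 4 → 16 → 37  — not happy
76: 76 → 85 → 89 → 145 → 42 → 20 → 4 → 16 → 37 → 58 → 89  — not happy
77: 77 → 98 → 145 → 42 → 20 → 4 → 16 → 37 → 58 → 89 → 145  — not happy
78: 78 → 113 → 11 → 2 → 4 → 16 → 37 → 58 → 89 → 145 → 42 → 20 → 4  — not happy
79: 79 → 130 → 10 → 1  — happy
80: 80 → 64 → 52 → 29 → 85 → 89 → 145 → 42 → 20 → 4 → 16 → 37 → 58 → 89  — not happy
81: 81 → 65 → 61 → 37 → 58 → 89 → 145 → 42 → 20 → 4 → 16 → 37  — not happy
82: 82 → 68 → 100 → 1  — happy
happy: 79, 82

2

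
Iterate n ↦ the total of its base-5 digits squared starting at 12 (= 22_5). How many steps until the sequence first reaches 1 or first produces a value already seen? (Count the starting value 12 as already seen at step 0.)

12 = (2,2)_5 → 2² + 2² = 8
8 = (1,3)_5 → 1² + 3² = 10
10 = (2,0)_5 → 2² + 0² = 4
4 = (4)_5 → 4² = 16
16 = (3,1)_5 → 3² + 1² = 10  — 10 repeats.
That took 5 steps.

5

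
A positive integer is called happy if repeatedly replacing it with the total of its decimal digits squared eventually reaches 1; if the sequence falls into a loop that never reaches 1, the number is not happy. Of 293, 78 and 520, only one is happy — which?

293: 293 → 94 → 97 → 130 → 10 → 1  — reaches 1 (happy)
78: 78 → 113 → 11 → 2 → 4 → 16 → 37 → 58 → 89 → 145 → 42 → 20 → 4  — repeats 4 (not happy)
520: 520 → 29 → 85 → 89 → 145 → 42 → 20 → 4 → 16 → 37 → 58 → 89  — repeats 89 (not happy)

293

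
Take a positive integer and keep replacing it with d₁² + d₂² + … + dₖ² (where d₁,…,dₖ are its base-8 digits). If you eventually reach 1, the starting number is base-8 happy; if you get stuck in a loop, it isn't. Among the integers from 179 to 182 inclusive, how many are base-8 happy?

1

179: 179 → 49 → 37 → 41 → 26 → 13 → 26  — not base-8 happy
180: 180 → 56 → 49 → 37 → 41 → 26 → 13 → 26  — not base-8 happy
181: 181 → 65 → 2 → 4 → 16 → 4  — not base-8 happy
182: 182 → 76 → 18 → 8 → 1  — base-8 happy
base-8 happy: 182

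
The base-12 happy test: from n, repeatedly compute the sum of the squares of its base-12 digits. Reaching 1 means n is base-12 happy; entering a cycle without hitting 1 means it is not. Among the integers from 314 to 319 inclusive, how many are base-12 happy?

314: 314 → 12 → 1  — base-12 happy
315: 315 → 17 → 26 → 8 → 64 → 41 → 34 → 104 → 128 → 164 → 66 → 61 → 26  — not base-12 happy
316: 316 → 24 → 4 → 16 → 17 → 26 → 8 → 64 → 41 → 34 → 104 → 128 → 164 → 66 → 61 → 26  — not base-12 happy
317: 317 → 33 → 85 → 50 → 20 → 65 → 50  — not base-12 happy
318: 318 → 44 → 73 → 37 → 10 → 100 → 80 → 100  — not base-12 happy
319: 319 → 57 → 97 → 65 → 50 → 20 → 65  — not base-12 happy
base-12 happy: 314

1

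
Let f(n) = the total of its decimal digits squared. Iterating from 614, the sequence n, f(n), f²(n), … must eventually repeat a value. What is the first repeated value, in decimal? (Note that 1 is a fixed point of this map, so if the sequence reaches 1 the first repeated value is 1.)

89

614 → 6² + 1² + 4² = 53
53 → 5² + 3² = 34
34 → 3² + 4² = 25
25 → 2² + 5² = 29
29 → 2² + 9² = 85
85 → 8² + 5² = 89
89 → 8² + 9² = 145
145 → 1² + 4² + 5² = 42
42 → 4² + 2² = 20
20 → 2² + 0² = 4
4 → 4² = 16
16 → 1² + 6² = 37
37 → 3² + 7² = 58
58 → 5² + 8² = 89  — 89 already appeared earlier.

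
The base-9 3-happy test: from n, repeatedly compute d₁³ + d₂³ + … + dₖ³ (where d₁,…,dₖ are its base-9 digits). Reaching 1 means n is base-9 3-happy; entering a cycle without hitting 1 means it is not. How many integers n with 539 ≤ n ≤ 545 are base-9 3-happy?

1

539: 539 → 853 → 409 → 189 → 35 → 539  (repeats 539)
540: 540 → 432 → 152 → 856 → 128 → 134 → 638 → 1198 → 470 → 476 → 980 → 540  (repeats 540)
541: 541 → 433 → 153 → 513 → 243 → 27 → 27  (repeats 27)
542: 542 → 440 → 664 → 856 → 128 → 134 → 638 → 1198 → 470 → 476 → 980 → 540 → 432 → 152 → 856  (repeats 856)
543: 543 → 459 → 341 → 577 → 345 → 99 → 9 → 1  (reaches 1)
544: 544 → 496 → 218 → 232 → 694 → 638 → 1198 → 470 → 476 → 980 → 540 → 432 → 152 → 856 → 128 → 134 → 638  (repeats 638)
545: 545 → 557 → 1071 → 73 → 513 → 243 → 27 → 27  (repeats 27)
base-9 3-happy: 543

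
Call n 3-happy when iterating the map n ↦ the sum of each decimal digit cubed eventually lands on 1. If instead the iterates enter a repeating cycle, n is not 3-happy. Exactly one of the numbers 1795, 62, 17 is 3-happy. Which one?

1795: 1795 → 1198 → 1243 → 100 → 1  — reaches 1 (3-happy)
62: 62 → 224 → 80 → 512 → 134 → 92 → 737 → 713 → 371 → 371  — repeats 371 (not 3-happy)
17: 17 → 344 → 155 → 251 → 134 → 92 → 737 → 713 → 371 → 371  — repeats 371 (not 3-happy)

1795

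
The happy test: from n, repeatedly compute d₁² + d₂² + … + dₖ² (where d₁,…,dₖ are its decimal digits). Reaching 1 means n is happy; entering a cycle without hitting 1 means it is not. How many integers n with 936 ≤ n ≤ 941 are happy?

2

936: 936 → 126 → 41 → 17 → 50 → 25 → 29 → 85 → 89 → 145 → 42 → 20 → 4 → 16 → 37 → 58 → 89  (repeats 89)
937: 937 → 139 → 91 → 82 → 68 → 100 → 1  (reaches 1)
938: 938 → 154 → 42 → 20 → 4 → 16 → 37 → 58 → 89 → 145 → 42  (repeats 42)
939: 939 → 171 → 51 → 26 → 40 → 16 → 37 → 58 → 89 → 145 → 42 → 20 → 4 → 16  (repeats 16)
940: 940 → 97 → 130 → 10 → 1  (reaches 1)
941: 941 → 98 → 145 → 42 → 20 → 4 → 16 → 37 → 58 → 89 → 145  (repeats 145)
happy: 937, 940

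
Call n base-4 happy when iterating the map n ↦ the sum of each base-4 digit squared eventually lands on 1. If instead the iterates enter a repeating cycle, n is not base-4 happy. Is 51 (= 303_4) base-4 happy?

base-4 happy

51 = (3,0,3)_4 → 18
18 = (1,0,2)_4 → 5
5 = (1,1)_4 → 2
2 = (2)_4 → 4
4 = (1,0)_4 → 1  — reached 1.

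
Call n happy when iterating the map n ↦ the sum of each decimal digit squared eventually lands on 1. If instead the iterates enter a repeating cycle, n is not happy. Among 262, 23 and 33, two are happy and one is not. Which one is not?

262: 262 → 44 → 32 → 13 → 10 → 1  — reaches 1 (happy)
23: 23 → 13 → 10 → 1  — reaches 1 (happy)
33: 33 → 18 → 65 → 61 → 37 → 58 → 89 → 145 → 42 → 20 → 4 → 16 → 37  — repeats 37 (not happy)

33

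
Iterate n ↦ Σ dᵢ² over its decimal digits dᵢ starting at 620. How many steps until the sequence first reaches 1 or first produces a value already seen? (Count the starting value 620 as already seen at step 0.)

10

620 → 40
40 → 16
16 → 37
37 → 58
58 → 89
89 → 145
145 → 42
42 → 20
20 → 4
4 → 16  — 16 repeats.
That took 10 steps.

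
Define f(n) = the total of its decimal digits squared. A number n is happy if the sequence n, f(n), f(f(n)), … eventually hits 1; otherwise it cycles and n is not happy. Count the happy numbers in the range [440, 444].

440: 440 → 32 → 13 → 10 → 1  — happy
441: 441 → 33 → 18 → 65 → 61 → 37 → 58 → 89 → 145 → 42 → 20 → 4 → 16 → 37  — not happy
442: 442 → 36 → 45 → 41 → 17 → 50 → 25 → 29 → 85 → 89 → 145 → 42 → 20 → 4 → 16 → 37 → 58 → 89  — not happy
443: 443 → 41 → 17 → 50 → 25 → 29 → 85 → 89 → 145 → 42 → 20 → 4 → 16 → 37 → 58 → 89  — not happy
444: 444 → 48 → 80 → 64 → 52 → 29 → 85 → 89 → 145 → 42 → 20 → 4 → 16 → 37 → 58 → 89  — not happy
happy: 440

1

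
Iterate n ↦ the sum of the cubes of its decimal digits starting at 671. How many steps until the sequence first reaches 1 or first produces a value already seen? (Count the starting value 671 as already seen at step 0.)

7

671 → 6³ + 7³ + 1³ = 216 + 343 + 1 = 560
560 → 5³ + 6³ + 0³ = 125 + 216 + 0 = 341
341 → 3³ + 4³ + 1³ = 27 + 64 + 1 = 92
92 → 9³ + 2³ = 729 + 8 = 737
737 → 7³ + 3³ + 7³ = 343 + 27 + 343 = 713
713 → 7³ + 1³ + 3³ = 343 + 1 + 27 = 371
371 → 3³ + 7³ + 1³ = 27 + 343 + 1 = 371  — 371 repeats.
That took 7 steps.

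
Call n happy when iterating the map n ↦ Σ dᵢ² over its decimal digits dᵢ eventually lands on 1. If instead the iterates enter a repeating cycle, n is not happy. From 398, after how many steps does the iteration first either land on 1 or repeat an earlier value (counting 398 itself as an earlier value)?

10

398 → 3² + 9² + 8² = 9 + 81 + 64 = 154
154 → 1² + 5² + 4² = 1 + 25 + 16 = 42
42 → 4² + 2² = 16 + 4 = 20
20 → 2² + 0² = 4 + 0 = 4
4 → 4² = 16
16 → 1² + 6² = 1 + 36 = 37
37 → 3² + 7² = 9 + 49 = 58
58 → 5² + 8² = 25 + 64 = 89
89 → 8² + 9² = 64 + 81 = 145
145 → 1² + 4² + 5² = 1 + 16 + 25 = 42  — 42 repeats.
That took 10 steps.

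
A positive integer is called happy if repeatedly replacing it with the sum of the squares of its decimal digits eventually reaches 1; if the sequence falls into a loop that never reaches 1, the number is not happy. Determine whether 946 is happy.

happy

946 → 9² + 4² + 6² = 133
133 → 1² + 3² + 3² = 19
19 → 1² + 9² = 82
82 → 8² + 2² = 68
68 → 6² + 8² = 100
100 → 1² + 0² + 0² = 1  — reached 1.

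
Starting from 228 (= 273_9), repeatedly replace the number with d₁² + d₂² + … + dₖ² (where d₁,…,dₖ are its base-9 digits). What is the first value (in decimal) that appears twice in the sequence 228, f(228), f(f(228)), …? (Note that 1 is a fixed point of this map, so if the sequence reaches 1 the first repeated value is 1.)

50

228 = (2,7,3)_9 → 62
62 = (6,8)_9 → 100
100 = (1,2,1)_9 → 6
6 = (6)_9 → 36
36 = (4,0)_9 → 16
16 = (1,7)_9 → 50
50 = (5,5)_9 → 50  — 50 already appeared earlier.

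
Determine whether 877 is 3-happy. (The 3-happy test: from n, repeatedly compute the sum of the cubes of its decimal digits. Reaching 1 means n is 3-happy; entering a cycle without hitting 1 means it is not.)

877 → 8³ + 7³ + 7³ = 1198
1198 → 1³ + 1³ + 9³ + 8³ = 1243
1243 → 1³ + 2³ + 4³ + 3³ = 100
100 → 1³ + 0³ + 0³ = 1  — reached 1.

3-happy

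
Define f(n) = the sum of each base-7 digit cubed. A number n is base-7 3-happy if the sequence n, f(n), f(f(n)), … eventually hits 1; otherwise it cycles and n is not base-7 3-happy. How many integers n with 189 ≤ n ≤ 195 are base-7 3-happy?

1

189: 189 → 243 → 405 → 219 → 99 → 9 → 9  (repeats 9)
190: 190 → 244 → 496 → 244  (repeats 244)
191: 191 → 251 → 341 → 557 → 137 → 197 → 65 → 17 → 35 → 125 → 251  (repeats 251)
192: 192 → 270 → 216 → 288 → 342 → 648 → 282 → 258 → 342  (repeats 342)
193: 193 → 307 → 433 → 343 → 1  (reaches 1)
194: 194 → 368 → 92 → 218 → 92  (repeats 92)
195: 195 → 459 → 81 → 129 → 99 → 9 → 9  (repeats 9)
base-7 3-happy: 193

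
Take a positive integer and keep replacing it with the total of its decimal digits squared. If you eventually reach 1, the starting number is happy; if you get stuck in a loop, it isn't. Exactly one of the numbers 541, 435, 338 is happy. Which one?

338

541: 541 → 42 → 20 → 4 → 16 → 37 → 58 → 89 → 145 → 42  — repeats 42 (not happy)
435: 435 → 50 → 25 → 29 → 85 → 89 → 145 → 42 → 20 → 4 → 16 → 37 → 58 → 89  — repeats 89 (not happy)
338: 338 → 82 → 68 → 100 → 1  — reaches 1 (happy)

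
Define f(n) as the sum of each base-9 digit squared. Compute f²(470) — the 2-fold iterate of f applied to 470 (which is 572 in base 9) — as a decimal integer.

470 = (5,7,2)_9 → 78
78 = (8,6)_9 → 100

100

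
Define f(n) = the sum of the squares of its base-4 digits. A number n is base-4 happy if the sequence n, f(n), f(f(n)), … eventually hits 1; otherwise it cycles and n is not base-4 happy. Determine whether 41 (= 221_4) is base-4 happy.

base-4 happy

41 = (2,2,1)_4 → 2² + 2² + 1² = 4 + 4 + 1 = 9
9 = (2,1)_4 → 2² + 1² = 4 + 1 = 5
5 = (1,1)_4 → 1² + 1² = 1 + 1 = 2
2 = (2)_4 → 2² = 4
4 = (1,0)_4 → 1² + 0² = 1 + 0 = 1  — reached 1.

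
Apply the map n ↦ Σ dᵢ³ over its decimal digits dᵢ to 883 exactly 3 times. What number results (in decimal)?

883 → 8³ + 8³ + 3³ = 1051
1051 → 1³ + 0³ + 5³ + 1³ = 127
127 → 1³ + 2³ + 7³ = 352

352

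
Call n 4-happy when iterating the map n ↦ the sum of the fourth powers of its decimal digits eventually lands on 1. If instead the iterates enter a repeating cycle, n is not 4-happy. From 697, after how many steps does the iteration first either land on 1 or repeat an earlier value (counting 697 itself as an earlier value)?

14

697 → 6⁴ + 9⁴ + 7⁴ = 1296 + 6561 + 2401 = 10258
10258 → 1⁴ + 0⁴ + 2⁴ + 5⁴ + 8⁴ = 1 + 0 + 16 + 625 + 4096 = 4738
4738 → 4⁴ + 7⁴ + 3⁴ + 8⁴ = 256 + 2401 + 81 + 4096 = 6834
6834 → 6⁴ + 8⁴ + 3⁴ + 4⁴ = 1296 + 4096 + 81 + 256 = 5729
5729 → 5⁴ + 7⁴ + 2⁴ + 9⁴ = 625 + 2401 + 16 + 6561 = 9603
9603 → 9⁴ + 6⁴ + 0⁴ + 3⁴ = 6561 + 1296 + 0 + 81 = 7938
7938 → 7⁴ + 9⁴ + 3⁴ + 8⁴ = 2401 + 6561 + 81 + 4096 = 13139
13139 → 1⁴ + 3⁴ + 1⁴ + 3⁴ + 9⁴ = 1 + 81 + 1 + 81 + 6561 = 6725
6725 → 6⁴ + 7⁴ + 2⁴ + 5⁴ = 1296 + 2401 + 16 + 625 = 4338
4338 → 4⁴ + 3⁴ + 3⁴ + 8⁴ = 256 + 81 + 81 + 4096 = 4514
4514 → 4⁴ + 5⁴ + 1⁴ + 4⁴ = 256 + 625 + 1 + 256 = 1138
1138 → 1⁴ + 1⁴ + 3⁴ + 8⁴ = 1 + 1 + 81 + 4096 = 4179
4179 → 4⁴ + 1⁴ + 7⁴ + 9⁴ = 256 + 1 + 2401 + 6561 = 9219
9219 → 9⁴ + 2⁴ + 1⁴ + 9⁴ = 6561 + 16 + 1 + 6561 = 13139  — 13139 repeats.
That took 14 steps.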